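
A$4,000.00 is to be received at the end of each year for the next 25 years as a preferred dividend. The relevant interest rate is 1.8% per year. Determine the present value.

This is an ordinary annuity: 25 payments of A$4,000.00 at the end of each year.
Periodic rate r = 0.018 per year.
PV = PMT × [(1 − (1+r)^−n)/r] = 4,000 × [1 − (1+r)^−25] / r = A$79,958.87

A$79,958.87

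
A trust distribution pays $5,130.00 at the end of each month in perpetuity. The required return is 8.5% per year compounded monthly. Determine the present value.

Periodic rate r = 0.085/12 per month.
Level perpetuity: PV = PMT / r = 5,130 / (0.085/12) = $724,235.29.

$724,235.29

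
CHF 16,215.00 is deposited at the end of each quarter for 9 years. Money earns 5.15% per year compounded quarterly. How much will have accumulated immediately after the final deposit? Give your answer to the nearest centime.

CHF 736,673.74

This is an ordinary annuity: 36 deposits of CHF 16,215.00 at the end of each quarter.
Periodic rate r = 0.0515/4 per quarter; n is counted in quarters.
FV = PMT × [((1+r)^n − 1)/r] = 16,215 × [(1+r)^36 − 1] / r = CHF 736,673.74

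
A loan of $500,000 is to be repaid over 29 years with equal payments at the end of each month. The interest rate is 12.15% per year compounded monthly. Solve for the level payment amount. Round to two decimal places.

Level ordinary annuity; solve PV = PMT × [(1 − (1+r)^−n)/r] for PMT.
Periodic rate r = 0.1215/12 per month; n is counted in months.
With n = 348: PMT = 500,000 / ([(1 − (1+r)^−n)/r]) = $5,219.20

$5,219.20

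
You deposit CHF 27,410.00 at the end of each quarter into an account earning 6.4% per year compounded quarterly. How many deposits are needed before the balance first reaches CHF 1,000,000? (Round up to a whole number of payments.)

29 payments

Periodic rate r = 0.064/4 per quarter; n is counted in quarters.
Ordinary annuity FV: 1,000,000 = 27,410 × [((1+r)^n − 1)/r].
(1+r)^n = 1 + 1,000,000 × r / 27,410, so n = ln(1 + 1,000,000·r/27,410) / ln(1+r) = 28.97.
Round up to a whole number of payments: n = 29.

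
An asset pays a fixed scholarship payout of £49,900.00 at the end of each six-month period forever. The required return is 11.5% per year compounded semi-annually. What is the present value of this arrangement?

Periodic rate r = 0.115/2 per half-year.
Level perpetuity: PV = PMT / r = 49,900 / (0.115/2) = £867,826.09.

£867,826.09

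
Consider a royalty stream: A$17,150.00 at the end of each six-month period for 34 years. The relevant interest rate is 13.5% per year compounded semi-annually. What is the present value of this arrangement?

A$251,082.19

This is an ordinary annuity: 68 payments of A$17,150.00 at the end of each six-month period.
Periodic rate r = 0.135/2 per half-year; n is counted in half-years.
PV = PMT × [(1 − (1+r)^−n)/r] = 17,150 × [1 − (1+r)^−68] / r = A$251,082.19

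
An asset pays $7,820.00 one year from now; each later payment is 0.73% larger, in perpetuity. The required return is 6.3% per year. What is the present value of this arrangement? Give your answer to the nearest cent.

$140,394.97

Periodic rate r = 0.063 per year.
Growing perpetuity (Gordon): PV = PMT₁ / (r − g) = 7,820 / (r − 0.0073) = $140,394.97.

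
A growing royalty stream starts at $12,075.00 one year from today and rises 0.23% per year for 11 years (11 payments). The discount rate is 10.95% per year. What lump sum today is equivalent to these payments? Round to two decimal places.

$75,804.39

Periodic rate r = 0.1095 per year.
Growing ordinary annuity: PV = PMT₁ × [1 − ((1+g)/(1+r))^n] / (r − g) = 12,075 × [1 − ((1+0.0023)/(1+r))^11] / (r − 0.0023) = $75,804.39.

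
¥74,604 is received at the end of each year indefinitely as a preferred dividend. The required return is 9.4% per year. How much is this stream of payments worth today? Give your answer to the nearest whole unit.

Periodic rate r = 0.094 per year.
Level perpetuity: PV = PMT / r = 74,604 / (0.094) = ¥793,660.

¥793,660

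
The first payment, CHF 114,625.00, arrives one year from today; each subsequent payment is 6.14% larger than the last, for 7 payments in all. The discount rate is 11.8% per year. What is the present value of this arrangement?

Periodic rate r = 0.118 per year.
Growing ordinary annuity: PV = PMT₁ × [1 − ((1+g)/(1+r))^n] / (r − g) = 114,625 × [1 − ((1+0.0614)/(1+r))^7] / (r − 0.0614) = CHF 617,432.06.

CHF 617,432.06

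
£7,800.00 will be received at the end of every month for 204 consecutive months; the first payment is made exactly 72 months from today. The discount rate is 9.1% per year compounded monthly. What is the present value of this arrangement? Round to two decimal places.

£472,753.73

Ordinary annuity of 204 payments, first payment at period 72.
Periodic rate r = 0.091/12 per month; n is counted in months.
The ordinary-annuity PV formula values the stream one period before the first payment (period 71); discount that back 71 periods:
PV₀ = 7,800 × [1 − (1+r)^−204] / r × (1+r)^−71 = £472,753.73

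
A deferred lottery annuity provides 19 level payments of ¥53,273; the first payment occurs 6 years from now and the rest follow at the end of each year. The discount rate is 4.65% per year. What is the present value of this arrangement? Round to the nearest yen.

Ordinary annuity of 19 payments, first payment at period 6.
Periodic rate r = 0.0465 per year.
The ordinary-annuity PV formula values the stream one period before the first payment (period 5); discount that back 5 periods:
PV₀ = 53,273 × [1 − (1+r)^−19] / r × (1+r)^−5 = ¥527,894

¥527,894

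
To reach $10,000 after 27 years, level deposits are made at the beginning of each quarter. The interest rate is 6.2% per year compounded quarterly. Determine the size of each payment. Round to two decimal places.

$35.78

Level annuity due; solve FV = PMT × [((1+r)^n − 1)/r] × (1+r) for PMT.
Periodic rate r = 0.062/4 per quarter; n is counted in quarters.
With n = 108: PMT = 10,000 / ([((1+r)^n − 1)/r] × (1+r)) = $35.78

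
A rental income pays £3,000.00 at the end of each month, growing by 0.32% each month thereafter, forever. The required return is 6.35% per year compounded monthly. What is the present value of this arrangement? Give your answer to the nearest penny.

£1,434,262.95

Periodic rate r = 0.0635/12 per month.
Growing perpetuity (Gordon): PV = PMT₁ / (r − g) = 3,000 / (r − 0.0032) = £1,434,262.95.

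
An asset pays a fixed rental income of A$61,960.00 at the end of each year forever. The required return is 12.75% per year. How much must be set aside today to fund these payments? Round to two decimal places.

A$485,960.78

Periodic rate r = 0.1275 per year.
Level perpetuity: PV = PMT / r = 61,960 / (0.1275) = A$485,960.78.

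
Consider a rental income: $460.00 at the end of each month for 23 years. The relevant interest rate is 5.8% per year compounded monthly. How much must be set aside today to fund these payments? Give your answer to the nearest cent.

$70,021.26

This is an ordinary annuity: 276 payments of $460.00 at the end of each month.
Periodic rate r = 0.058/12 per month; n is counted in months.
PV = PMT × [(1 − (1+r)^−n)/r] = 460 × [1 − (1+r)^−276] / r = $70,021.26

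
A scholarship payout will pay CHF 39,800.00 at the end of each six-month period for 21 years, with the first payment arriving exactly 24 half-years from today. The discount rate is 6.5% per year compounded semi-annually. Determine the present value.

CHF 433,691.49

Ordinary annuity of 42 payments, first payment at period 24.
Periodic rate r = 0.065/2 per half-year; n is counted in half-years.
The ordinary-annuity PV formula values the stream one period before the first payment (period 23); discount that back 23 periods:
PV₀ = 39,800 × [1 − (1+r)^−42] / r × (1+r)^−23 = CHF 433,691.49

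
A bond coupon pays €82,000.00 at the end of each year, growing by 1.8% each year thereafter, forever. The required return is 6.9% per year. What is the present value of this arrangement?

Periodic rate r = 0.069 per year.
Growing perpetuity (Gordon): PV = PMT₁ / (r − g) = 82,000 / (r − 0.018) = €1,607,843.14.

€1,607,843.14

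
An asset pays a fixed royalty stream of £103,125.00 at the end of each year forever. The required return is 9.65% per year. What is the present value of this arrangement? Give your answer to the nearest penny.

£1,068,652.85

Periodic rate r = 0.0965 per year.
Level perpetuity: PV = PMT / r = 103,125 / (0.0965) = £1,068,652.85.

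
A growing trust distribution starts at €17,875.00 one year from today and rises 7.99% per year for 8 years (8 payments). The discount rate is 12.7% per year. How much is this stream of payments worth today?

€109,798.51

Periodic rate r = 0.127 per year.
Growing ordinary annuity: PV = PMT₁ × [1 − ((1+g)/(1+r))^n] / (r − g) = 17,875 × [1 − ((1+0.0799)/(1+r))^8] / (r − 0.0799) = €109,798.51.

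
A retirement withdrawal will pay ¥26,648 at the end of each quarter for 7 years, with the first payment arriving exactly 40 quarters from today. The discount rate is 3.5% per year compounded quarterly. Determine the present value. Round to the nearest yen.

Ordinary annuity of 28 payments, first payment at period 40.
Periodic rate r = 0.035/4 per quarter; n is counted in quarters.
The ordinary-annuity PV formula values the stream one period before the first payment (period 39); discount that back 39 periods:
PV₀ = 26,648 × [1 − (1+r)^−28] / r × (1+r)^−39 = ¥469,329

¥469,329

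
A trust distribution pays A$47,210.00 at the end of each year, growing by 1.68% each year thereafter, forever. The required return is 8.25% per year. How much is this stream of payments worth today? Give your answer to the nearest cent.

Periodic rate r = 0.0825 per year.
Growing perpetuity (Gordon): PV = PMT₁ / (r − g) = 47,210 / (r − 0.0168) = A$718,569.25.

A$718,569.25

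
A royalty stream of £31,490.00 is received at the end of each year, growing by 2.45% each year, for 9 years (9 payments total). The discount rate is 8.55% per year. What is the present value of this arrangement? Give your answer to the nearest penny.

£209,481.30

Periodic rate r = 0.0855 per year.
Growing ordinary annuity: PV = PMT₁ × [1 − ((1+g)/(1+r))^n] / (r − g) = 31,490 × [1 − ((1+0.0245)/(1+r))^9] / (r − 0.0245) = £209,481.30.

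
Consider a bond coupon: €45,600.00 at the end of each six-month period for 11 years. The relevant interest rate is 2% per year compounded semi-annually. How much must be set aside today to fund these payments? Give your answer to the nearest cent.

This is an ordinary annuity: 22 payments of €45,600.00 at the end of each six-month period.
Periodic rate r = 0.02/2 per half-year; n is counted in half-years.
PV = PMT × [(1 − (1+r)^−n)/r] = 45,600 × [1 − (1+r)^−22] / r = €896,513.30

€896,513.30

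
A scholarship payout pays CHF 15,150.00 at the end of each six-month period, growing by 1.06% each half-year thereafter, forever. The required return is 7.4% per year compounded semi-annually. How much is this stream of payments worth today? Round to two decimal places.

CHF 573,863.64

Periodic rate r = 0.074/2 per half-year.
Growing perpetuity (Gordon): PV = PMT₁ / (r − g) = 15,150 / (r − 0.0106) = CHF 573,863.64.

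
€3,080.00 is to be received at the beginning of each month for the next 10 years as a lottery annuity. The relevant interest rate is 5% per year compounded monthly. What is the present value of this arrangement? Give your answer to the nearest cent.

€291,596.50

This is an annuity due: 120 payments of €3,080.00 at the beginning of each month.
Periodic rate r = 0.05/12 per month; n is counted in months.
PV = PMT × [(1 − (1+r)^−n)/r] × (1+r) = 3,080 × [1 − (1+r)^−120] / r × (1+r) = €291,596.50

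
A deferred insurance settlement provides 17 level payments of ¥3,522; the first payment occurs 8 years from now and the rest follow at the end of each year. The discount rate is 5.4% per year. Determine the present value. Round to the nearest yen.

Ordinary annuity of 17 payments, first payment at period 8.
Periodic rate r = 0.054 per year.
The ordinary-annuity PV formula values the stream one period before the first payment (period 7); discount that back 7 periods:
PV₀ = 3,522 × [1 − (1+r)^−17] / r × (1+r)^−7 = ¥26,675

¥26,675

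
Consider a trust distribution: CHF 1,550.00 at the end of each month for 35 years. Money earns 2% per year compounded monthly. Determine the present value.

CHF 467,906.49

This is an ordinary annuity: 420 payments of CHF 1,550.00 at the end of each month.
Periodic rate r = 0.02/12 per month; n is counted in months.
PV = PMT × [(1 − (1+r)^−n)/r] = 1,550 × [1 − (1+r)^−420] / r = CHF 467,906.49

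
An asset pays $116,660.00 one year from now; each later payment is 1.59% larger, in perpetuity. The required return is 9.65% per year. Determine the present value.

Periodic rate r = 0.0965 per year.
Growing perpetuity (Gordon): PV = PMT₁ / (r − g) = 116,660 / (r − 0.0159) = $1,447,394.54.

$1,447,394.54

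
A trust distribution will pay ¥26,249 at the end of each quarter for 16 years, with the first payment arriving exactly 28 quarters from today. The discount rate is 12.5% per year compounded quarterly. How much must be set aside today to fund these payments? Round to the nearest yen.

¥314,895

Ordinary annuity of 64 payments, first payment at period 28.
Periodic rate r = 0.125/4 per quarter; n is counted in quarters.
The ordinary-annuity PV formula values the stream one period before the first payment (period 27); discount that back 27 periods:
PV₀ = 26,249 × [1 − (1+r)^−64] / r × (1+r)^−27 = ¥314,895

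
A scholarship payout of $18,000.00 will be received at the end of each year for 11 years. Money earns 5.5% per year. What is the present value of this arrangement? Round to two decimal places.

This is an ordinary annuity: 11 payments of $18,000.00 at the end of each year.
Periodic rate r = 0.055 per year.
PV = PMT × [(1 − (1+r)^−n)/r] = 18,000 × [1 − (1+r)^−11] / r = $145,665.65

$145,665.65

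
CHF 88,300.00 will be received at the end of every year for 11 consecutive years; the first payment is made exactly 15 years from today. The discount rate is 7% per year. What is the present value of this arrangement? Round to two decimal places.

CHF 256,786.57

Ordinary annuity of 11 payments, first payment at period 15.
Periodic rate r = 0.07 per year.
The ordinary-annuity PV formula values the stream one period before the first payment (period 14); discount that back 14 periods:
PV₀ = 88,300 × [1 − (1+r)^−11] / r × (1+r)^−14 = CHF 256,786.57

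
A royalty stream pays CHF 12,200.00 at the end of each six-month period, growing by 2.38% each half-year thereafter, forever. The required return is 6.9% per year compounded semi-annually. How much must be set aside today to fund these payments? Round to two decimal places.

Periodic rate r = 0.069/2 per half-year.
Growing perpetuity (Gordon): PV = PMT₁ / (r − g) = 12,200 / (r − 0.0238) = CHF 1,140,186.92.

CHF 1,140,186.92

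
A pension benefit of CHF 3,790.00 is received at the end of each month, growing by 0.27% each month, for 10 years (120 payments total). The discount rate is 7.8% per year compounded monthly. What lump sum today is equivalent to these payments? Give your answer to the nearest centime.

Periodic rate r = 0.078/12 per month; n is counted in months.
Growing ordinary annuity: PV = PMT₁ × [1 − ((1+g)/(1+r))^n] / (r − g) = 3,790 × [1 − ((1+0.0027)/(1+r))^120] / (r − 0.0027) = CHF 363,901.56.

CHF 363,901.56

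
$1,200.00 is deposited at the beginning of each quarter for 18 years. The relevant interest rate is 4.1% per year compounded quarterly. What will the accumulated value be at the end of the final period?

This is an annuity due: 72 deposits of $1,200.00 at the beginning of each quarter.
Periodic rate r = 0.041/4 per quarter; n is counted in quarters.
FV = PMT × [((1+r)^n − 1)/r] × (1+r) = 1,200 × [(1+r)^72 − 1] / r × (1+r) = $128,196.85

$128,196.85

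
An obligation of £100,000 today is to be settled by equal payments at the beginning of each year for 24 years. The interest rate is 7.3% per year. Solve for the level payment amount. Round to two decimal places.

£8,340.86

Level annuity due; solve PV = PMT × [(1 − (1+r)^−n)/r] × (1+r) for PMT.
Periodic rate r = 0.073 per year.
With n = 24: PMT = 100,000 / ([(1 − (1+r)^−n)/r] × (1+r)) = £8,340.86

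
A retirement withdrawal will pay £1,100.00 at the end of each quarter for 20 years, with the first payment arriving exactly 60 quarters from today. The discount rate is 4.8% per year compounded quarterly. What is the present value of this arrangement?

Ordinary annuity of 80 payments, first payment at period 60.
Periodic rate r = 0.048/4 per quarter; n is counted in quarters.
The ordinary-annuity PV formula values the stream one period before the first payment (period 59); discount that back 59 periods:
PV₀ = 1,100 × [1 − (1+r)^−80] / r × (1+r)^−59 = £27,885.27

£27,885.27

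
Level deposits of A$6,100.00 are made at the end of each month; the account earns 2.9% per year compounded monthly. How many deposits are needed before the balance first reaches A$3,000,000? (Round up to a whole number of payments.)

Periodic rate r = 0.029/12 per month; n is counted in months.
Ordinary annuity FV: 3,000,000 = 6,100 × [((1+r)^n − 1)/r].
(1+r)^n = 1 + 3,000,000 × r / 6,100, so n = ln(1 + 3,000,000·r/6,100) / ln(1+r) = 324.49.
Round up to a whole number of payments: n = 325.

325 payments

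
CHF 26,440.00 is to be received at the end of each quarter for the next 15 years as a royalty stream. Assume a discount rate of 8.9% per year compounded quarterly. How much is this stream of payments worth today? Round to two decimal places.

CHF 870,989.61

This is an ordinary annuity: 60 payments of CHF 26,440.00 at the end of each quarter.
Periodic rate r = 0.089/4 per quarter; n is counted in quarters.
PV = PMT × [(1 − (1+r)^−n)/r] = 26,440 × [1 − (1+r)^−60] / r = CHF 870,989.61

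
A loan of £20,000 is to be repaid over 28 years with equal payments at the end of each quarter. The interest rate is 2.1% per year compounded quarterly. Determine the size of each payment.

£236.64

Level ordinary annuity; solve PV = PMT × [(1 − (1+r)^−n)/r] for PMT.
Periodic rate r = 0.021/4 per quarter; n is counted in quarters.
With n = 112: PMT = 20,000 / ([(1 − (1+r)^−n)/r]) = £236.64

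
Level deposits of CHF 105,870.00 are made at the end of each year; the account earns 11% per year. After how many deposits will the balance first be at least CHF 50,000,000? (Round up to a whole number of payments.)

39 payments

Periodic rate r = 0.11 per year.
Ordinary annuity FV: 50,000,000 = 105,870 × [((1+r)^n − 1)/r].
(1+r)^n = 1 + 50,000,000 × r / 105,870, so n = ln(1 + 50,000,000·r/105,870) / ln(1+r) = 38.04.
Round up to a whole number of payments: n = 39.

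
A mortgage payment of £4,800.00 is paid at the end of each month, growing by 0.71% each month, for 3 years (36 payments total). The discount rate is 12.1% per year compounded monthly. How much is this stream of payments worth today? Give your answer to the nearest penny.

£162,521.52

Periodic rate r = 0.121/12 per month; n is counted in months.
Growing ordinary annuity: PV = PMT₁ × [1 − ((1+g)/(1+r))^n] / (r − g) = 4,800 × [1 − ((1+0.0071)/(1+r))^36] / (r − 0.0071) = £162,521.52.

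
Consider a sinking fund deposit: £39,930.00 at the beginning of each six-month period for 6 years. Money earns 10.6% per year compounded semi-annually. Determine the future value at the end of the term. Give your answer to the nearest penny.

This is an annuity due: 12 deposits of £39,930.00 at the beginning of each six-month period.
Periodic rate r = 0.106/2 per half-year; n is counted in half-years.
FV = PMT × [((1+r)^n − 1)/r] × (1+r) = 39,930 × [(1+r)^12 − 1] / r × (1+r) = £680,995.50

£680,995.50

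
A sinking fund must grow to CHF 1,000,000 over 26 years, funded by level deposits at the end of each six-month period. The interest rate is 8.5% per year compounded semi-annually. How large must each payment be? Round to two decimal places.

Level ordinary annuity; solve FV = PMT × [((1+r)^n − 1)/r] for PMT.
Periodic rate r = 0.085/2 per half-year; n is counted in half-years.
With n = 52: PMT = 1,000,000 / ([((1+r)^n − 1)/r]) = CHF 5,513.22

CHF 5,513.22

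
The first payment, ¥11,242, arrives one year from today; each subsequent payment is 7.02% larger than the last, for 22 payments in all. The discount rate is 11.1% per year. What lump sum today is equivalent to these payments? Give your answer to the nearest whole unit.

¥154,562

Periodic rate r = 0.111 per year.
Growing ordinary annuity: PV = PMT₁ × [1 − ((1+g)/(1+r))^n] / (r − g) = 11,242 × [1 − ((1+0.0702)/(1+r))^22] / (r − 0.0702) = ¥154,562.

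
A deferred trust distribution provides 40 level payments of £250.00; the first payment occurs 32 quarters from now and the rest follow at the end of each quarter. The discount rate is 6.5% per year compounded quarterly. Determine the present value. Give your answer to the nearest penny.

Ordinary annuity of 40 payments, first payment at period 32.
Periodic rate r = 0.065/4 per quarter; n is counted in quarters.
The ordinary-annuity PV formula values the stream one period before the first payment (period 31); discount that back 31 periods:
PV₀ = 250 × [1 − (1+r)^−40] / r × (1+r)^−31 = £4,435.71

£4,435.71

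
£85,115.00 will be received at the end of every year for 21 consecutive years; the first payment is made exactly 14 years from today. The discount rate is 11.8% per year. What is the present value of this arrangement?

Ordinary annuity of 21 payments, first payment at period 14.
Periodic rate r = 0.118 per year.
The ordinary-annuity PV formula values the stream one period before the first payment (period 13); discount that back 13 periods:
PV₀ = 85,115 × [1 − (1+r)^−21] / r × (1+r)^−13 = £152,932.99

£152,932.99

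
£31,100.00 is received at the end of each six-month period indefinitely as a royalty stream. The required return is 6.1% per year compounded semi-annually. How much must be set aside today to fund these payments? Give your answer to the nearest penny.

Periodic rate r = 0.061/2 per half-year.
Level perpetuity: PV = PMT / r = 31,100 / (0.061/2) = £1,019,672.13.

£1,019,672.13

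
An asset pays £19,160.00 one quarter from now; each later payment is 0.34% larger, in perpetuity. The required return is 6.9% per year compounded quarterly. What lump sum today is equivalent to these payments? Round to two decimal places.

£1,383,393.50

Periodic rate r = 0.069/4 per quarter.
Growing perpetuity (Gordon): PV = PMT₁ / (r − g) = 19,160 / (r − 0.0034) = £1,383,393.50.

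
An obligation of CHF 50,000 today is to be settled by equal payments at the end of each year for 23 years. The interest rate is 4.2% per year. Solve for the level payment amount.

CHF 3,432.43

Level ordinary annuity; solve PV = PMT × [(1 − (1+r)^−n)/r] for PMT.
Periodic rate r = 0.042 per year.
With n = 23: PMT = 50,000 / ([(1 − (1+r)^−n)/r]) = CHF 3,432.43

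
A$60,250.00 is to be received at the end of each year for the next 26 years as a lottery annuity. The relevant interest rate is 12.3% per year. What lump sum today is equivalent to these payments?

This is an ordinary annuity: 26 payments of A$60,250.00 at the end of each year.
Periodic rate r = 0.123 per year.
PV = PMT × [(1 − (1+r)^−n)/r] = 60,250 × [1 − (1+r)^−26] / r = A$465,839.22

A$465,839.22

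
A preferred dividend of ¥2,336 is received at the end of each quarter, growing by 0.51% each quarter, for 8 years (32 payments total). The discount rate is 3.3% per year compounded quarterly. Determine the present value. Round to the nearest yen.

Periodic rate r = 0.033/4 per quarter; n is counted in quarters.
Growing ordinary annuity: PV = PMT₁ × [1 − ((1+g)/(1+r))^n] / (r − g) = 2,336 × [1 − ((1+0.0051)/(1+r))^32] / (r − 0.0051) = ¥70,660.

¥70,660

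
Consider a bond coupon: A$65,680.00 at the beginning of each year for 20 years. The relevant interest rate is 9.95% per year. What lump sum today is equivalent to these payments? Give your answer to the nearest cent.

This is an annuity due: 20 payments of A$65,680.00 at the beginning of each year.
Periodic rate r = 0.0995 per year.
PV = PMT × [(1 − (1+r)^−n)/r] × (1+r) = 65,680 × [1 − (1+r)^−20] / r × (1+r) = A$616,912.41

A$616,912.41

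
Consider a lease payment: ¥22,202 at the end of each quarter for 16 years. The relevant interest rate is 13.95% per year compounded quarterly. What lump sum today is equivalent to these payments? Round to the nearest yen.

¥565,650

This is an ordinary annuity: 64 payments of ¥22,202 at the end of each quarter.
Periodic rate r = 0.1395/4 per quarter; n is counted in quarters.
PV = PMT × [(1 − (1+r)^−n)/r] = 22,202 × [1 − (1+r)^−64] / r = ¥565,650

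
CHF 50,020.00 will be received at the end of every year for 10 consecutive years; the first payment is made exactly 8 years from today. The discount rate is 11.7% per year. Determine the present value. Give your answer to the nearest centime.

Ordinary annuity of 10 payments, first payment at period 8.
Periodic rate r = 0.117 per year.
The ordinary-annuity PV formula values the stream one period before the first payment (period 7); discount that back 7 periods:
PV₀ = 50,020 × [1 − (1+r)^−10] / r × (1+r)^−7 = CHF 131,883.24

CHF 131,883.24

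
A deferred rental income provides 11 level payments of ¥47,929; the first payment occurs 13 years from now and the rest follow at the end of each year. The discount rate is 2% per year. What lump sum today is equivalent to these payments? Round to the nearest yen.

Ordinary annuity of 11 payments, first payment at period 13.
Periodic rate r = 0.02 per year.
The ordinary-annuity PV formula values the stream one period before the first payment (period 12); discount that back 12 periods:
PV₀ = 47,929 × [1 − (1+r)^−11] / r × (1+r)^−12 = ¥369,862

¥369,862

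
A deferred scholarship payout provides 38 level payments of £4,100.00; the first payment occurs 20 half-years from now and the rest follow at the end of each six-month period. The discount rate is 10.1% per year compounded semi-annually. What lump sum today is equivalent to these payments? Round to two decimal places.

£26,942.73

Ordinary annuity of 38 payments, first payment at period 20.
Periodic rate r = 0.101/2 per half-year; n is counted in half-years.
The ordinary-annuity PV formula values the stream one period before the first payment (period 19); discount that back 19 periods:
PV₀ = 4,100 × [1 − (1+r)^−38] / r × (1+r)^−19 = £26,942.73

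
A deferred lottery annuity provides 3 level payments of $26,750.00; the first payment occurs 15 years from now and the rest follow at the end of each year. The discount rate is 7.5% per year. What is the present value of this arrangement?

$25,273.56

Ordinary annuity of 3 payments, first payment at period 15.
Periodic rate r = 0.075 per year.
The ordinary-annuity PV formula values the stream one period before the first payment (period 14); discount that back 14 periods:
PV₀ = 26,750 × [1 − (1+r)^−3] / r × (1+r)^−14 = $25,273.56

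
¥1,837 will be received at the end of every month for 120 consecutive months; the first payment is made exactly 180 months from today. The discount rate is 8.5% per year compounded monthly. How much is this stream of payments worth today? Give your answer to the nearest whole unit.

Ordinary annuity of 120 payments, first payment at period 180.
Periodic rate r = 0.085/12 per month; n is counted in months.
The ordinary-annuity PV formula values the stream one period before the first payment (period 179); discount that back 179 periods:
PV₀ = 1,837 × [1 − (1+r)^−120] / r × (1+r)^−179 = ¥41,882

¥41,882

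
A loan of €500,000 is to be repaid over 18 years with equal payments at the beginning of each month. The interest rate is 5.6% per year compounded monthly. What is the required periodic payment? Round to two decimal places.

€3,662.11

Level annuity due; solve PV = PMT × [(1 − (1+r)^−n)/r] × (1+r) for PMT.
Periodic rate r = 0.056/12 per month; n is counted in months.
With n = 216: PMT = 500,000 / ([(1 − (1+r)^−n)/r] × (1+r)) = €3,662.11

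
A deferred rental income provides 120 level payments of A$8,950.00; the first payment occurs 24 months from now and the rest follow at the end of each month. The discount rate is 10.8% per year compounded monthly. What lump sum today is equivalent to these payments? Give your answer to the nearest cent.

A$533,102.68

Ordinary annuity of 120 payments, first payment at period 24.
Periodic rate r = 0.108/12 per month; n is counted in months.
The ordinary-annuity PV formula values the stream one period before the first payment (period 23); discount that back 23 periods:
PV₀ = 8,950 × [1 − (1+r)^−120] / r × (1+r)^−23 = A$533,102.68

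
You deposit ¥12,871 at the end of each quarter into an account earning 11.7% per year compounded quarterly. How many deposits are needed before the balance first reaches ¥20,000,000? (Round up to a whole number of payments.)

Periodic rate r = 0.117/4 per quarter; n is counted in quarters.
Ordinary annuity FV: 20,000,000 = 12,871 × [((1+r)^n − 1)/r].
(1+r)^n = 1 + 20,000,000 × r / 12,871, so n = ln(1 + 20,000,000·r/12,871) / ln(1+r) = 133.14.
Round up to a whole number of payments: n = 134.

134 payments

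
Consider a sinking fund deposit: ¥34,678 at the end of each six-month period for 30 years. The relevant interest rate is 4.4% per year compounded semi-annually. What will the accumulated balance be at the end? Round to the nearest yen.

¥4,240,540

This is an ordinary annuity: 60 deposits of ¥34,678 at the end of each six-month period.
Periodic rate r = 0.044/2 per half-year; n is counted in half-years.
FV = PMT × [((1+r)^n − 1)/r] = 34,678 × [(1+r)^60 − 1] / r = ¥4,240,540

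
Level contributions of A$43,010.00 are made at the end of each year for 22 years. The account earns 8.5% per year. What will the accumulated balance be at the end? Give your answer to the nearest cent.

This is an ordinary annuity: 22 deposits of A$43,010.00 at the end of each year.
Periodic rate r = 0.085 per year.
FV = PMT × [((1+r)^n − 1)/r] = 43,010 × [(1+r)^22 − 1] / r = A$2,539,122.42

A$2,539,122.42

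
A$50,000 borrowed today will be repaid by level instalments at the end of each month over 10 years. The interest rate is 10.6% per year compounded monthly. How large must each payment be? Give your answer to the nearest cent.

A$677.48

Level ordinary annuity; solve PV = PMT × [(1 − (1+r)^−n)/r] for PMT.
Periodic rate r = 0.106/12 per month; n is counted in months.
With n = 120: PMT = 50,000 / ([(1 − (1+r)^−n)/r]) = A$677.48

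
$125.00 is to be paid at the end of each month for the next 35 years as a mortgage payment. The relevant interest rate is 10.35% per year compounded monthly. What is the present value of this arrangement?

This is an ordinary annuity: 420 payments of $125.00 at the end of each month.
Periodic rate r = 0.1035/12 per month; n is counted in months.
PV = PMT × [(1 − (1+r)^−n)/r] = 125 × [1 − (1+r)^−420] / r = $14,099.51

$14,099.51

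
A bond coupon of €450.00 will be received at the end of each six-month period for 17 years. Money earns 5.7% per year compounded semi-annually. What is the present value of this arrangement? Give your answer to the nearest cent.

€9,716.22

This is an ordinary annuity: 34 payments of €450.00 at the end of each six-month period.
Periodic rate r = 0.057/2 per half-year; n is counted in half-years.
PV = PMT × [(1 − (1+r)^−n)/r] = 450 × [1 − (1+r)^−34] / r = €9,716.22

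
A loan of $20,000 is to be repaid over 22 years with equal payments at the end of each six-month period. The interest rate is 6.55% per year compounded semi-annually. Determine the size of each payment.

Level ordinary annuity; solve PV = PMT × [(1 − (1+r)^−n)/r] for PMT.
Periodic rate r = 0.0655/2 per half-year; n is counted in half-years.
With n = 44: PMT = 20,000 / ([(1 − (1+r)^−n)/r]) = $864.37

$864.37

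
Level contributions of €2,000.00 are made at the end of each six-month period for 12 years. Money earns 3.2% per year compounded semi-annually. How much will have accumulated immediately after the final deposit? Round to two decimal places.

This is an ordinary annuity: 24 deposits of €2,000.00 at the end of each six-month period.
Periodic rate r = 0.032/2 per half-year; n is counted in half-years.
FV = PMT × [((1+r)^n − 1)/r] = 2,000 × [(1+r)^24 − 1] / r = €57,961.20

€57,961.20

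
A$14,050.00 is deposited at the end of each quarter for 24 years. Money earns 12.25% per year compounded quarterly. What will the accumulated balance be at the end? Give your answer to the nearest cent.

A$7,844,794.16

This is an ordinary annuity: 96 deposits of A$14,050.00 at the end of each quarter.
Periodic rate r = 0.1225/4 per quarter; n is counted in quarters.
FV = PMT × [((1+r)^n − 1)/r] = 14,050 × [(1+r)^96 − 1] / r = A$7,844,794.16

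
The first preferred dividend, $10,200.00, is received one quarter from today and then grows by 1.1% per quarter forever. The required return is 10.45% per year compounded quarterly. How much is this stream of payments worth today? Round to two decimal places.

$674,380.17

Periodic rate r = 0.1045/4 per quarter.
Growing perpetuity (Gordon): PV = PMT₁ / (r − g) = 10,200 / (r − 0.011) = $674,380.17.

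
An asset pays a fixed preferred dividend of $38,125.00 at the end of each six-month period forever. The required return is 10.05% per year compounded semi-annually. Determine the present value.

Periodic rate r = 0.1005/2 per half-year.
Level perpetuity: PV = PMT / r = 38,125 / (0.1005/2) = $758,706.47.

$758,706.47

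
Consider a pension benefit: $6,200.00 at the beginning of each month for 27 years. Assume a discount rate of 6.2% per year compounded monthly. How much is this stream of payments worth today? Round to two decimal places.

This is an annuity due: 324 payments of $6,200.00 at the beginning of each month.
Periodic rate r = 0.062/12 per month; n is counted in months.
PV = PMT × [(1 − (1+r)^−n)/r] × (1+r) = 6,200 × [1 − (1+r)^−324] / r × (1+r) = $979,066.07

$979,066.07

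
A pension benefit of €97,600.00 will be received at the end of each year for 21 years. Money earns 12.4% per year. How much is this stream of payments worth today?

€719,498.50

This is an ordinary annuity: 21 payments of €97,600.00 at the end of each year.
Periodic rate r = 0.124 per year.
PV = PMT × [(1 − (1+r)^−n)/r] = 97,600 × [1 − (1+r)^−21] / r = €719,498.50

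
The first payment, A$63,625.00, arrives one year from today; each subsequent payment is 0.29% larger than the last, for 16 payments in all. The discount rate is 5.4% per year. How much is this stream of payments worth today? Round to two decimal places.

A$682,922.67

Periodic rate r = 0.054 per year.
Growing ordinary annuity: PV = PMT₁ × [1 − ((1+g)/(1+r))^n] / (r − g) = 63,625 × [1 − ((1+0.0029)/(1+r))^16] / (r − 0.0029) = A$682,922.67.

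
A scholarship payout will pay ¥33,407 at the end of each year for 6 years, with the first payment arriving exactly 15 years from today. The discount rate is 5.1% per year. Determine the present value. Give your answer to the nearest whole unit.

Ordinary annuity of 6 payments, first payment at period 15.
Periodic rate r = 0.051 per year.
The ordinary-annuity PV formula values the stream one period before the first payment (period 14); discount that back 14 periods:
PV₀ = 33,407 × [1 − (1+r)^−6] / r × (1+r)^−14 = ¥84,238

¥84,238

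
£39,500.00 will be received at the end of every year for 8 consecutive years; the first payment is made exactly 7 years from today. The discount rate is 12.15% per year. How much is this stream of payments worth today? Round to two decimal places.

Ordinary annuity of 8 payments, first payment at period 7.
Periodic rate r = 0.1215 per year.
The ordinary-annuity PV formula values the stream one period before the first payment (period 6); discount that back 6 periods:
PV₀ = 39,500 × [1 − (1+r)^−8] / r × (1+r)^−6 = £98,102.25

£98,102.25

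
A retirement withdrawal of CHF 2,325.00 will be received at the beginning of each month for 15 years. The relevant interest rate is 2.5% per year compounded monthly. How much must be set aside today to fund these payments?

This is an annuity due: 180 payments of CHF 2,325.00 at the beginning of each month.
Periodic rate r = 0.025/12 per month; n is counted in months.
PV = PMT × [(1 − (1+r)^−n)/r] × (1+r) = 2,325 × [1 − (1+r)^−180] / r × (1+r) = CHF 349,412.34

CHF 349,412.34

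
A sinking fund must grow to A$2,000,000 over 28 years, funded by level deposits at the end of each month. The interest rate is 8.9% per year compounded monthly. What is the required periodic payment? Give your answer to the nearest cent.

A$1,351.58

Level ordinary annuity; solve FV = PMT × [((1+r)^n − 1)/r] for PMT.
Periodic rate r = 0.089/12 per month; n is counted in months.
With n = 336: PMT = 2,000,000 / ([((1+r)^n − 1)/r]) = A$1,351.58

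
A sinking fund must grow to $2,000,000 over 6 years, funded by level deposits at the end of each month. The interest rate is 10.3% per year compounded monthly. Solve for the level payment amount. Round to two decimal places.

Level ordinary annuity; solve FV = PMT × [((1+r)^n − 1)/r] for PMT.
Periodic rate r = 0.103/12 per month; n is counted in months.
With n = 72: PMT = 2,000,000 / ([((1+r)^n − 1)/r]) = $20,188.29

$20,188.29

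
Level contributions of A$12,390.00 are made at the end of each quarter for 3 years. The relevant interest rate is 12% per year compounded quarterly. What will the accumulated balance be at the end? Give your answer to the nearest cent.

A$175,839.25

This is an ordinary annuity: 12 deposits of A$12,390.00 at the end of each quarter.
Periodic rate r = 0.12/4 per quarter; n is counted in quarters.
FV = PMT × [((1+r)^n − 1)/r] = 12,390 × [(1+r)^12 − 1] / r = A$175,839.25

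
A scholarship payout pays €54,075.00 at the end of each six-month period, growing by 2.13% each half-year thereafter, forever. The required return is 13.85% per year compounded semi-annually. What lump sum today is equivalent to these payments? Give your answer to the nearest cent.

Periodic rate r = 0.1385/2 per half-year.
Growing perpetuity (Gordon): PV = PMT₁ / (r − g) = 54,075 / (r − 0.0213) = €1,127,737.23.

€1,127,737.23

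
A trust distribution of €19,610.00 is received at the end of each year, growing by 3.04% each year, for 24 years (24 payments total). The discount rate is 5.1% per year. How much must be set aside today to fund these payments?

Periodic rate r = 0.051 per year.
Growing ordinary annuity: PV = PMT₁ × [1 − ((1+g)/(1+r))^n] / (r − g) = 19,610 × [1 − ((1+0.0304)/(1+r))^24] / (r − 0.0304) = €359,990.98.

€359,990.98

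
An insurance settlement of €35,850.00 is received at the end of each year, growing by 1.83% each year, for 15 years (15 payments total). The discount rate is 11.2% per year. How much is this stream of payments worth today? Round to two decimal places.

Periodic rate r = 0.112 per year.
Growing ordinary annuity: PV = PMT₁ × [1 − ((1+g)/(1+r))^n] / (r − g) = 35,850 × [1 − ((1+0.0183)/(1+r))^15] / (r − 0.0183) = €280,436.28.

€280,436.28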